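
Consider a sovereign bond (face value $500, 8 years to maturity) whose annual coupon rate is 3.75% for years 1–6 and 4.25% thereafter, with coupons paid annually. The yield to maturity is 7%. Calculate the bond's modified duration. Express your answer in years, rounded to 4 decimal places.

6.4799 years

Periodic yield y = 0.07. First find Macaulay duration:
  t   CF        PV=CF/(1+0.07)^t    t·PV
  1        18.75        17.5234        17.5234
  2        18.75        16.3770        32.7540
  3        18.75        15.3056        45.9168
  4        18.75        14.3043        57.2171
  5        18.75        13.3685        66.8425
  6        18.75        12.4939        74.9635
  7        21.25        13.2334        92.6340
  8       521.25       303.3722     2,426.9780
  Σ                    405.9783     2,814.8292
P = 405.9783; Macaulay duration = 2,814.8292 / 405.9783 = 6.93345 years.
Modified duration = D_Mac / (1 + y) = 6.93345 / 1.07 = 6.47986 years.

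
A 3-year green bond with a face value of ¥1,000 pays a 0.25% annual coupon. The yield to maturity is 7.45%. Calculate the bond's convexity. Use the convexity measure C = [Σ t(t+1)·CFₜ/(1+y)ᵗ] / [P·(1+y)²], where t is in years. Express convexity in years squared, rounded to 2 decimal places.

10.36

With y = 0.0745:
  t   CF        PV=CF/(1+0.0745)^t    t·PV        t(t+1)·PV
  1         2.50         2.3267         2.3267           4.6533
  2         2.50         2.1653         4.3307          12.9921
  3     1,002.50       808.1000     2,424.3001       9,697.2003
  Σ                    812.5920     2,430.9574       9,714.8457
P = 812.5920.
Convexity = Σ t(t+1)·PV / [P·(1+y)²] = 9,714.8457 / (812.5920 × 1.154550) = 10.35501.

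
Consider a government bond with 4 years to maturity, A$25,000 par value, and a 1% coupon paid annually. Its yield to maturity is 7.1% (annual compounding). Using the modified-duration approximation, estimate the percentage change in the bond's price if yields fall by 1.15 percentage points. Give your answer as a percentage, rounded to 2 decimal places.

Periodic yield y = 0.071. Modified duration first:
  t   CF        PV=CF/(1+0.071)^t    t·PV
  1       250.00       233.4267       233.4267
  2       250.00       217.9521       435.9042
  3       250.00       203.5034       610.5101
  4    25,250.00    19,191.2604    76,765.0418
  Σ                 19,846.1426    78,044.8828
P = 19,846.1426; D_Mac = 3.93250 yrs; D_mod = 3.93250/(1+0.071) = 3.67180 yrs.
ΔP/P ≈ -D_mod · Δy = -3.67180 × (-0.0115) = +0.042226 = +4.2226%.

+4.22%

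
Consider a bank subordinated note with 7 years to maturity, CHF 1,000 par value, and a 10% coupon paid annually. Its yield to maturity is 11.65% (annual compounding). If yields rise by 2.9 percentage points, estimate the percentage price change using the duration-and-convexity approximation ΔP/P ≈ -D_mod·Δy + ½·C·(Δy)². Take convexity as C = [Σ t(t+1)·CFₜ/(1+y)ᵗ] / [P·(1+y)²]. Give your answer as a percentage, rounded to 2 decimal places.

With y = 0.1165:
  t   CF        PV=CF/(1+0.1165)^t    t·PV        t(t+1)·PV
  1       100.00        89.5656        89.5656         179.1312
  2       100.00        80.2200       160.4400         481.3199
  3       100.00        71.8495       215.5485         862.1941
  4       100.00        64.3525       257.4098       1,287.0490
  5       100.00        57.6377       288.1883       1,729.1299
  6       100.00        51.6235       309.7411       2,168.1879
  7     1,100.00       508.6061     3,560.2429      28,481.9435
  Σ                    923.8549     4,881.1363      35,188.9556
P = 923.8549; D_Mac = 5.28344 yrs; D_mod = 4.73215 yrs; C = 30.55520.
Duration effect: -4.73215 × (+0.029) = -0.137232
Convexity effect: 0.5 × 30.55520 × (0.029)² = +0.0128485
ΔP/P ≈ -0.137232 + 0.0128485 = -0.124384 = -12.4384%.

-12.44%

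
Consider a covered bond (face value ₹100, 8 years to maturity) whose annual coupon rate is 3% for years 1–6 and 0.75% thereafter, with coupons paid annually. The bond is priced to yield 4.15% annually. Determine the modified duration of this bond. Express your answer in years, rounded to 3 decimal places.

Periodic yield y = 0.0415. First find Macaulay duration:
  t   CF        PV=CF/(1+0.0415)^t    t·PV
  1         3.00         2.8805         2.8805
  2         3.00         2.7657         5.5314
  3         3.00         2.6555         7.9664
  4         3.00         2.5497        10.1987
  5         3.00         2.4481        12.2404
  6         3.00         2.3505        14.1032
  7         0.75         0.5642         3.9495
  8       100.75        72.7731       582.1848
  Σ                     88.9872       639.0548
P = 88.9872; Macaulay duration = 639.0548 / 88.9872 = 7.18142 years.
Modified duration = D_Mac / (1 + y) = 7.18142 / 1.0415 = 6.89527 years.

6.895 years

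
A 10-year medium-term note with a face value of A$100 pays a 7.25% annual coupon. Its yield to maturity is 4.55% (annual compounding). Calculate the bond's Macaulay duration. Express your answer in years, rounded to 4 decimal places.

Periodic yield y = 0.0455. Discount each cash flow and weight by its year:
  t   CF        PV=CF/(1+0.0455)^t    t·PV
  1         7.25         6.9345         6.9345
  2         7.25         6.6327        13.2654
  3         7.25         6.3440        19.0321
  4         7.25         6.0679        24.2718
  5         7.25         5.8039        29.0194
  6         7.25         5.5513        33.3077
  7         7.25         5.3097        37.1679
  8         7.25         5.0786        40.6290
  9         7.25         4.8576        43.7184
  10      107.25        68.7317       687.3168
  Σ                    121.3119       934.6629
Price P = Σ PV = 121.3119.
Macaulay duration = Σ(t·PV) / P = 934.6629 / 121.3119 = 7.70463 years.

7.7046 years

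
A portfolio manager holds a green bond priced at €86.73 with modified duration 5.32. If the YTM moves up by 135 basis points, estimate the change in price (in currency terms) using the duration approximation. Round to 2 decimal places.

Duration approximation: ΔP/P ≈ -D_mod · Δy = -5.32 × (+0.0135) = -0.071820.
ΔP ≈ 86.73 × (-0.071820) = -6.2289486.

-€6.23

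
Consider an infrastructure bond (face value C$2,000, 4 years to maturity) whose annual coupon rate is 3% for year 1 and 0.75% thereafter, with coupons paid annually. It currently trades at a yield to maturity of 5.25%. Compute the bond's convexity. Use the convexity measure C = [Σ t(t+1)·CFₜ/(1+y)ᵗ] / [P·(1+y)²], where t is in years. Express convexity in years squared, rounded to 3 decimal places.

17.365

With y = 0.0525:
  t   CF        PV=CF/(1+0.0525)^t    t·PV        t(t+1)·PV
  1        60.00        57.0071        57.0071         114.0143
  2        15.00        13.5409        27.0818          81.2453
  3        15.00        12.8654        38.5963         154.3854
  4     2,015.00     1,642.0510     6,568.2039      32,841.0193
  Σ                  1,725.4644     6,690.8891      33,190.6643
P = 1,725.4644.
Convexity = Σ t(t+1)·PV / [P·(1+y)²] = 33,190.6643 / (1,725.4644 × 1.107756) = 17.36464.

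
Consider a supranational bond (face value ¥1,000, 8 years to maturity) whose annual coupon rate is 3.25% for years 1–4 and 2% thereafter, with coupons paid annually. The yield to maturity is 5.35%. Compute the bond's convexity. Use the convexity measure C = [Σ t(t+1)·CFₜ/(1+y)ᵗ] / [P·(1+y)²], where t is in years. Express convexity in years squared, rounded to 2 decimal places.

55.72

With y = 0.0535:
  t   CF        PV=CF/(1+0.0535)^t    t·PV        t(t+1)·PV
  1        32.50        30.8495        30.8495          61.6991
  2        32.50        29.2829        58.5658         175.6975
  3        32.50        27.7958        83.3875         333.5500
  4        32.50        26.3843       105.5371         527.6855
  5        20.00        15.4119        77.0597         462.3582
  6        20.00        14.6293        87.7756         614.4295
  7        20.00        13.8864        97.2045         777.6358
  8     1,020.00       672.2392     5,377.9138      48,401.2245
  Σ                    830.4794     5,918.2936      51,354.2801
P = 830.4794.
Convexity = Σ t(t+1)·PV / [P·(1+y)²] = 51,354.2801 / (830.4794 × 1.109862) = 55.71584.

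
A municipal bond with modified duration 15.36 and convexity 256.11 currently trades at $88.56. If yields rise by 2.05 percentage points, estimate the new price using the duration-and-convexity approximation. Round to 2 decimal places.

$65.44

Duration effect: -D_mod·Δy = -15.36 × (+0.0205) = -0.314880
Convexity effect: ½·C·(Δy)² = 0.5 × 256.11 × (0.0205)² = +0.05381511375
ΔP/P ≈ -0.314880 + 0.05381511375 = -0.26106488625
New price ≈ 88.56 × (1 - 0.26106488625) = 65.4400936737.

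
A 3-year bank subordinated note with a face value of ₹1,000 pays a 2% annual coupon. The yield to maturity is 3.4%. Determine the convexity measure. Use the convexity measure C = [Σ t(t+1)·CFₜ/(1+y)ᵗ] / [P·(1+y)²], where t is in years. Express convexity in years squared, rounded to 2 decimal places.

10.93

With y = 0.034:
  t   CF        PV=CF/(1+0.034)^t    t·PV        t(t+1)·PV
  1        20.00        19.3424        19.3424          38.6847
  2        20.00        18.7063        37.4127         112.2381
  3     1,020.00       922.6533     2,767.9600      11,071.8400
  Σ                    960.7020     2,824.7151      11,222.7628
P = 960.7020.
Convexity = Σ t(t+1)·PV / [P·(1+y)²] = 11,222.7628 / (960.7020 × 1.069156) = 10.92622.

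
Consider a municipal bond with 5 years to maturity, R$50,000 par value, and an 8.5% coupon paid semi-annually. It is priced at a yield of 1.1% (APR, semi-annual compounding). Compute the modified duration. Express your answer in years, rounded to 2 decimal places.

4.29 years

Periodic yield y = 0.0055. First find Macaulay duration:
  t   CF        PV=CF/(1+0.0055)^t    t·PV
  1     2,125.00     2,113.3764     2,113.3764
  2     2,125.00     2,101.8164     4,203.6329
  3     2,125.00     2,090.3197     6,270.9590
  4     2,125.00     2,078.8858     8,315.5432
  5     2,125.00     2,067.5145    10,337.5724
  6     2,125.00     2,056.2053    12,337.2321
  7     2,125.00     2,044.9581    14,314.7066
  8     2,125.00     2,033.7723    16,270.1787
  9     2,125.00     2,022.6478    18,203.8299
  10   52,125.00    49,342.9736   493,429.7365
  Σ                 67,952.4700   585,796.7677
P = 67,952.4700; Macaulay duration = 585,796.7677 / 67,952.4700 = 8.62068 half-year periods = 4.31034 years.
Modified duration = D_Mac / (1 + y) = 4.31034 / 1.0055 = 4.28676 years.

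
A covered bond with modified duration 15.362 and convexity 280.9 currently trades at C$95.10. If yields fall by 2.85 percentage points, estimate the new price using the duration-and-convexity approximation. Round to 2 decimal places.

C$147.59

Duration effect: -D_mod·Δy = -15.362 × (-0.0285) = +0.437817
Convexity effect: ½·C·(Δy)² = 0.5 × 280.9 × (-0.0285)² = +0.1140805125
ΔP/P ≈ +0.437817 + 0.1140805125 = +0.5518975125
New price ≈ 95.10 × (1 + 0.5518975125) = 147.58545343875.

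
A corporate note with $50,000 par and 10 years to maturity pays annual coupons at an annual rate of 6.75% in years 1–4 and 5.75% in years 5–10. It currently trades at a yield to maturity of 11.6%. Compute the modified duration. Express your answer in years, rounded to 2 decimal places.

6.36 years

Periodic yield y = 0.116. First find Macaulay duration:
  t   CF        PV=CF/(1+0.116)^t    t·PV
  1     3,375.00     3,024.1935     3,024.1935
  2     3,375.00     2,709.8508     5,419.7017
  3     3,375.00     2,428.1818     7,284.5453
  4     3,375.00     2,175.7901     8,703.1604
  5     2,875.00     1,660.7982     8,303.9912
  6     2,875.00     1,488.1705     8,929.0228
  7     2,875.00     1,333.4861     9,334.4026
  8     2,875.00     1,194.8800     9,559.0400
  9     2,875.00     1,070.6810     9,636.1290
  10   52,875.00    17,644.4626   176,444.6255
  Σ                 34,730.4946   246,638.8121
P = 34,730.4946; Macaulay duration = 246,638.8121 / 34,730.4946 = 7.10151 years.
Modified duration = D_Mac / (1 + y) = 7.10151 / 1.116 = 6.36336 years.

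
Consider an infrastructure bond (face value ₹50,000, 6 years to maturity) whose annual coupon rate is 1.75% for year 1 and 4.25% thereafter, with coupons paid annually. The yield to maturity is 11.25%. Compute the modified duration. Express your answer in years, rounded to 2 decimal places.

4.88 years

Periodic yield y = 0.1125. First find Macaulay duration:
  t   CF        PV=CF/(1+0.1125)^t    t·PV
  1       875.00       786.5169       786.5169
  2     2,125.00     1,716.9549     3,433.9099
  3     2,125.00     1,543.3303     4,629.9908
  4     2,125.00     1,387.2632     5,549.0527
  5     2,125.00     1,246.9781     6,234.8906
  6    52,125.00    27,494.5078   164,967.0470
  Σ                 34,175.5512   185,601.4079
P = 34,175.5512; Macaulay duration = 185,601.4079 / 34,175.5512 = 5.43082 years.
Modified duration = D_Mac / (1 + y) = 5.43082 / 1.1125 = 4.88164 years.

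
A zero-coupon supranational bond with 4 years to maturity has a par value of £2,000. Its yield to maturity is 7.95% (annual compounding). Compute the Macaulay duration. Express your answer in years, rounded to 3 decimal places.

4.000 years

A zero-coupon bond has a single cash flow at maturity, so its Macaulay duration equals its maturity: 4 years.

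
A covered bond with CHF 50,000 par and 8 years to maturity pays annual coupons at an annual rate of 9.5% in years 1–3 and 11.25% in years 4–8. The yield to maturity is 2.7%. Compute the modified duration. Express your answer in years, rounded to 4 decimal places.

6.1576 years

Periodic yield y = 0.027. First find Macaulay duration:
  t   CF        PV=CF/(1+0.027)^t    t·PV
  1     4,750.00     4,625.1217     4,625.1217
  2     4,750.00     4,503.5265     9,007.0530
  3     4,750.00     4,385.1280    13,155.3841
  4     5,625.00     5,056.3922    20,225.5688
  5     5,625.00     4,923.4588    24,617.2940
  6     5,625.00     4,794.0203    28,764.1216
  7     5,625.00     4,667.9847    32,675.8927
  8    55,625.00    44,947.5967   359,580.7734
  Σ                 77,903.2289   492,651.2094
P = 77,903.2289; Macaulay duration = 492,651.2094 / 77,903.2289 = 6.32389 years.
Modified duration = D_Mac / (1 + y) = 6.32389 / 1.027 = 6.15763 years.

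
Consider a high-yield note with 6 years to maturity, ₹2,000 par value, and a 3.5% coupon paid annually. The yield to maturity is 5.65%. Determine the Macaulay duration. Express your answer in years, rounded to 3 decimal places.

5.482 years

Periodic yield y = 0.0565. Discount each cash flow and weight by its year:
  t   CF        PV=CF/(1+0.0565)^t    t·PV
  1        70.00        66.2565        66.2565
  2        70.00        62.7132       125.4264
  3        70.00        59.3594       178.0782
  4        70.00        56.1850       224.7398
  5        70.00        53.1803       265.9013
  6     2,070.00     1,488.5154     8,931.0925
  Σ                  1,786.2098     9,791.4948
Price P = Σ PV = 1,786.2098.
Macaulay duration = Σ(t·PV) / P = 9,791.4948 / 1,786.2098 = 5.48172 years.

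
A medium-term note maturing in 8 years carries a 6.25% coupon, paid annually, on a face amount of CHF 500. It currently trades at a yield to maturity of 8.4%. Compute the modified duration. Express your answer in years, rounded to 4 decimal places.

5.9233 years

Periodic yield y = 0.084. First find Macaulay duration:
  t   CF        PV=CF/(1+0.084)^t    t·PV
  1        31.25        28.8284        28.8284
  2        31.25        26.5945        53.1890
  3        31.25        24.5337        73.6010
  4        31.25        22.6325        90.5301
  5        31.25        20.8787       104.3935
  6        31.25        19.2608       115.5648
  7        31.25        17.7683       124.3779
  8       531.25       278.6536     2,229.2289
  Σ                    439.1505     2,819.7135
P = 439.1505; Macaulay duration = 2,819.7135 / 439.1505 = 6.42084 years.
Modified duration = D_Mac / (1 + y) = 6.42084 / 1.084 = 5.92328 years.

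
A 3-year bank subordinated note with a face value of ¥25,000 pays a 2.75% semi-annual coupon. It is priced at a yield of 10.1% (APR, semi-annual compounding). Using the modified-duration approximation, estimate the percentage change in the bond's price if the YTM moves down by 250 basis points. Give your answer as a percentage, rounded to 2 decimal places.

Periodic yield y = 0.0505. Modified duration first:
  t   CF        PV=CF/(1+0.0505)^t    t·PV
  1       343.75       327.2251       327.2251
  2       343.75       311.4947       622.9893
  3       343.75       296.5204       889.5611
  4       343.75       282.2659     1,129.0638
  5       343.75       268.6968     1,343.4838
  6    25,343.75    18,857.9524   113,147.7145
  Σ                 20,344.1553   117,460.0376
P = 20,344.1553; D_Mac = 5.77365 half-year periods = 2.88683 yrs; D_mod = 2.88683/(1+0.0505) = 2.74805 yrs.
ΔP/P ≈ -D_mod · Δy = -2.74805 × (-0.025) = +0.068701 = +6.8701%.

+6.87%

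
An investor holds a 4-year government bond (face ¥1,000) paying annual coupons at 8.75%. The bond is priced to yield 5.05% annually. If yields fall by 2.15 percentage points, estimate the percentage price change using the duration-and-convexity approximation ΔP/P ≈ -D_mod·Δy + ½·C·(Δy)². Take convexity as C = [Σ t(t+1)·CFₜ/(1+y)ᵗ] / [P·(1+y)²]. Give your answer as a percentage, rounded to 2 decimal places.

With y = 0.0505:
  t   CF        PV=CF/(1+0.0505)^t    t·PV        t(t+1)·PV
  1        87.50        83.2937        83.2937         166.5873
  2        87.50        79.2895       158.5791         475.7373
  3        87.50        75.4779       226.4337         905.7350
  4     1,087.50       892.9868     3,571.9472      17,859.7360
  Σ                  1,131.0479     4,040.2537      19,407.7956
P = 1,131.0479; D_Mac = 3.57213 yrs; D_mod = 3.40041 yrs; C = 15.54902.
Duration effect: -3.40041 × (-0.0215) = +0.073109
Convexity effect: 0.5 × 15.54902 × (-0.0215)² = +0.0035938
ΔP/P ≈ +0.073109 + 0.0035938 = +0.076703 = +7.6703%.

+7.67%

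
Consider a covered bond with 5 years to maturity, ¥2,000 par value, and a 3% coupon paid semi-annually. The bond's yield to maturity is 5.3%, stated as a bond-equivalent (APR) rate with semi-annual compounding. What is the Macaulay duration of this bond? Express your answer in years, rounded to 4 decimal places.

4.6588 years

Periodic yield y = 0.0265. Discount each cash flow and weight by its period:
  t   CF        PV=CF/(1+0.0265)^t    t·PV
  1        30.00        29.2255        29.2255
  2        30.00        28.4710        56.9421
  3        30.00        27.7360        83.2081
  4        30.00        27.0200       108.0800
  5        30.00        26.3225       131.6123
  6        30.00        25.6429       153.8575
  7        30.00        24.9809       174.8665
  8        30.00        24.3360       194.6882
  9        30.00        23.7078       213.3699
  10    2,030.00     1,562.8111    15,628.1115
  Σ                  1,800.2539    16,773.9617
Price P = Σ PV = 1,800.2539.
Macaulay duration = Σ(t·PV) / P = 16,773.9617 / 1,800.2539 = 9.31755 half-year periods.
In years: 9.31755 / 2 = 4.65878 years.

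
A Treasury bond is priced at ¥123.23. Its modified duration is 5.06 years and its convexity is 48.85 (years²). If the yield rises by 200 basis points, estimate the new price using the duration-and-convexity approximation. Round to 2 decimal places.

Duration effect: -D_mod·Δy = -5.06 × (+0.02) = -0.101200
Convexity effect: ½·C·(Δy)² = 0.5 × 48.85 × (0.02)² = +0.0097700
ΔP/P ≈ -0.101200 + 0.0097700 = -0.091430
New price ≈ 123.23 × (1 - 0.091430) = 111.9630811.

¥111.96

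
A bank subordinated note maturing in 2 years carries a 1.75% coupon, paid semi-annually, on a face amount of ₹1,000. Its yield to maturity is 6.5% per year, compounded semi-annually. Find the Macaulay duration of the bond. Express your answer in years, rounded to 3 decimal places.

1.973 years

Periodic yield y = 0.0325. Discount each cash flow and weight by its period:
  t   CF        PV=CF/(1+0.0325)^t    t·PV
  1         8.75         8.4746         8.4746
  2         8.75         8.2078        16.4156
  3         8.75         7.9495        23.8484
  4     1,008.75       887.6123     3,550.4492
  Σ                    912.2442     3,599.1878
Price P = Σ PV = 912.2442.
Macaulay duration = Σ(t·PV) / P = 3,599.1878 / 912.2442 = 3.94542 half-year periods.
In years: 3.94542 / 2 = 1.97271 years.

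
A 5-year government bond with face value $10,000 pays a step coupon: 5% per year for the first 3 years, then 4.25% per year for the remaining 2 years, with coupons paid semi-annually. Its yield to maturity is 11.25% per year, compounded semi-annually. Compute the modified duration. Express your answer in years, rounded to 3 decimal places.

4.163 years

Periodic yield y = 0.05625. First find Macaulay duration:
  t   CF        PV=CF/(1+0.05625)^t    t·PV
  1       250.00       236.6864       236.6864
  2       250.00       224.0818       448.1636
  3       250.00       212.1484       636.4453
  4       250.00       200.8506       803.4024
  5       250.00       190.1544       950.7720
  6       250.00       180.0278     1,080.1671
  7       212.50       144.8745     1,014.1213
  8       212.50       137.1593     1,097.2741
  9       212.50       129.8549     1,168.6944
  10   10,212.50     5,908.3314    59,083.3144
  Σ                  7,564.1696    66,519.0410
P = 7,564.1696; Macaulay duration = 66,519.0410 / 7,564.1696 = 8.79396 half-year periods = 4.39698 years.
Modified duration = D_Mac / (1 + y) = 4.39698 / 1.05625 = 4.16282 years.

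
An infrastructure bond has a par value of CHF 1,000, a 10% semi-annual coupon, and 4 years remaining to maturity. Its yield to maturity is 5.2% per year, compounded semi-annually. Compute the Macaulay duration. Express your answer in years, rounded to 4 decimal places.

3.4461 years

Periodic yield y = 0.026. Discount each cash flow and weight by its period:
  t   CF        PV=CF/(1+0.026)^t    t·PV
  1        50.00        48.7329        48.7329
  2        50.00        47.4980        94.9960
  3        50.00        46.2943       138.8830
  4        50.00        45.1212       180.4848
  5        50.00        43.9778       219.8888
  6        50.00        42.8633       257.1799
  7        50.00        41.7771       292.4398
  8     1,050.00       855.0872     6,840.6977
  Σ                  1,171.3519     8,073.3031
Price P = Σ PV = 1,171.3519.
Macaulay duration = Σ(t·PV) / P = 8,073.3031 / 1,171.3519 = 6.89230 half-year periods.
In years: 6.89230 / 2 = 3.44615 years.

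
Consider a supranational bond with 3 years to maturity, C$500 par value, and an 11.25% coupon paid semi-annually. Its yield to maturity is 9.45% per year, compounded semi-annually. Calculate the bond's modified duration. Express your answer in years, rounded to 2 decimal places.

2.52 years

Periodic yield y = 0.04725. First find Macaulay duration:
  t   CF        PV=CF/(1+0.04725)^t    t·PV
  1       28.125        26.8561        26.8561
  2       28.125        25.6444        51.2887
  3       28.125        24.4873        73.4620
  4       28.125        23.3825        93.5300
  5       28.125        22.3275       111.6377
  6      528.125       400.3451     2,402.0706
  Σ                    523.0429     2,758.8450
P = 523.0429; Macaulay duration = 2,758.8450 / 523.0429 = 5.27461 half-year periods = 2.63730 years.
Modified duration = D_Mac / (1 + y) = 2.63730 / 1.04725 = 2.51831 years.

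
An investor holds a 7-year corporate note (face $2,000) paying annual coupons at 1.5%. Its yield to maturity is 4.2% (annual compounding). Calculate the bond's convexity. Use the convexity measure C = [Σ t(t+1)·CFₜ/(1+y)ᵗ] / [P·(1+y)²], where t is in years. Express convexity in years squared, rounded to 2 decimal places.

With y = 0.042:
  t   CF        PV=CF/(1+0.042)^t    t·PV        t(t+1)·PV
  1        30.00        28.7908        28.7908          57.5816
  2        30.00        27.6303        55.2606         165.7819
  3        30.00        26.5166        79.5498         318.1994
  4        30.00        25.4478       101.7912         508.9562
  5        30.00        24.4221       122.1104         732.6624
  6        30.00        23.4377       140.6262         984.3833
  7     2,030.00     1,522.0258    10,654.1804      85,233.4430
  Σ                  1,678.2711    11,182.3095      88,001.0077
P = 1,678.2711.
Convexity = Σ t(t+1)·PV / [P·(1+y)²] = 88,001.0077 / (1,678.2711 × 1.085764) = 48.29366.

48.29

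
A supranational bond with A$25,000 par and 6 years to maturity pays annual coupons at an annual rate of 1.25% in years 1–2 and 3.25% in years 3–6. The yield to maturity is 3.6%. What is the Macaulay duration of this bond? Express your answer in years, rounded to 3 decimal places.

5.705 years

Periodic yield y = 0.036. Discount each cash flow and weight by its year:
  t   CF        PV=CF/(1+0.036)^t    t·PV
  1       312.50       301.6409       301.6409
  2       312.50       291.1592       582.3184
  3       812.50       730.7084     2,192.1252
  4       812.50       705.3170     2,821.2680
  5       812.50       680.8079     3,404.0395
  6    25,812.50    20,877.1656   125,262.9937
  Σ                 23,586.7991   134,564.3858
Price P = Σ PV = 23,586.7991.
Macaulay duration = Σ(t·PV) / P = 134,564.3858 / 23,586.7991 = 5.70507 years.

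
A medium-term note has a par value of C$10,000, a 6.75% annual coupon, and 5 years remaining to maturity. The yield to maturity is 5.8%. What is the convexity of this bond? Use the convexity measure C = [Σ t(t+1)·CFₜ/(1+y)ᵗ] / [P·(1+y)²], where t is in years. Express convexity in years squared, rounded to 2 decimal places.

With y = 0.058:
  t   CF        PV=CF/(1+0.058)^t    t·PV        t(t+1)·PV
  1       675.00       637.9962       637.9962       1,275.9924
  2       675.00       603.0210     1,206.0420       3,618.1260
  3       675.00       569.9631     1,709.8894       6,839.5577
  4       675.00       538.7175     2,154.8701      10,774.3505
  5    10,675.00     8,052.6634    40,263.3169     241,579.9015
  Σ                 10,402.3613    45,972.1147     264,087.9281
P = 10,402.3613.
Convexity = Σ t(t+1)·PV / [P·(1+y)²] = 264,087.9281 / (10,402.3613 × 1.119364) = 22.68012.

22.68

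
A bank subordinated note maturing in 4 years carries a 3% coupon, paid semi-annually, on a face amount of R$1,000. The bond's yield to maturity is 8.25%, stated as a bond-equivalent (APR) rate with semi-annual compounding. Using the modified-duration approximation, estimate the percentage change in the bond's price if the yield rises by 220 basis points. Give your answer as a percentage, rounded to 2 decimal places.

-7.97%

Periodic yield y = 0.04125. Modified duration first:
  t   CF        PV=CF/(1+0.04125)^t    t·PV
  1        15.00        14.4058        14.4058
  2        15.00        13.8351        27.6701
  3        15.00        13.2870        39.8609
  4        15.00        12.7606        51.0424
  5        15.00        12.2551        61.2754
  6        15.00        11.7696        70.6175
  7        15.00        11.3033        79.1233
  8     1,015.00       734.5577     5,876.4618
  Σ                    824.1741     6,220.4572
P = 824.1741; D_Mac = 7.54750 half-year periods = 3.77375 yrs; D_mod = 3.77375/(1+0.04125) = 3.62425 yrs.
ΔP/P ≈ -D_mod · Δy = -3.62425 × (+0.022) = -0.079734 = -7.9734%.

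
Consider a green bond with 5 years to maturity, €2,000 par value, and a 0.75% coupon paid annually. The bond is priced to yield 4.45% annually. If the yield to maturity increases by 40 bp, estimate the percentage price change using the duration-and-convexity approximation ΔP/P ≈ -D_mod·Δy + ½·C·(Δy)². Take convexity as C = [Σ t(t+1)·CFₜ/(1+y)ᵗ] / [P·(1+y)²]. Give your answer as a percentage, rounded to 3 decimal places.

-1.862%

With y = 0.0445:
  t   CF        PV=CF/(1+0.0445)^t    t·PV        t(t+1)·PV
  1        15.00        14.3609        14.3609          28.7219
  2        15.00        13.7491        27.4982          82.4946
  3        15.00        13.1633        39.4900         157.9600
  4        15.00        12.6025        50.4101         252.0505
  5     2,015.00     1,620.8127     8,104.0635      48,624.3808
  Σ                  1,674.6886     8,235.8227      49,145.6077
P = 1,674.6886; D_Mac = 4.91782 yrs; D_mod = 4.70830 yrs; C = 26.89885.
Duration effect: -4.70830 × (+0.004) = -0.018833
Convexity effect: 0.5 × 26.89885 × (0.004)² = +0.0002152
ΔP/P ≈ -0.018833 + 0.0002152 = -0.018618 = -1.8618%.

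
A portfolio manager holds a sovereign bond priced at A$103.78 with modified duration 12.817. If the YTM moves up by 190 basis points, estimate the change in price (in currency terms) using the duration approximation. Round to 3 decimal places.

-A$25.273

Duration approximation: ΔP/P ≈ -D_mod · Δy = -12.817 × (+0.019) = -0.243523.
ΔP ≈ 103.78 × (-0.243523) = -25.27281694.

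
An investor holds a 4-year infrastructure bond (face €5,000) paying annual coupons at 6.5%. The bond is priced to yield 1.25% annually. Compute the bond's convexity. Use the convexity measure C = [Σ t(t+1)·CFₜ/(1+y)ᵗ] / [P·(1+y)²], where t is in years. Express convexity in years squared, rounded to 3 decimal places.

With y = 0.0125:
  t   CF        PV=CF/(1+0.0125)^t    t·PV        t(t+1)·PV
  1       325.00       320.9877       320.9877         641.9753
  2       325.00       317.0248       634.0497       1,902.1491
  3       325.00       313.1110       939.3329       3,757.3315
  4     5,325.00     5,066.8668    20,267.4671     101,337.3353
  Σ                  6,017.9902    22,161.8373     107,638.7912
P = 6,017.9902.
Convexity = Σ t(t+1)·PV / [P·(1+y)²] = 107,638.7912 / (6,017.9902 × 1.025156) = 17.44726.

17.447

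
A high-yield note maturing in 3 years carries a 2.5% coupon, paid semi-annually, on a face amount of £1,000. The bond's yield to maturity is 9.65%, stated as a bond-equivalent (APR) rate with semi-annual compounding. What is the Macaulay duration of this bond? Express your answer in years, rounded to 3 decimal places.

2.897 years

Periodic yield y = 0.04825. Discount each cash flow and weight by its period:
  t   CF        PV=CF/(1+0.04825)^t    t·PV
  1        12.50        11.9246        11.9246
  2        12.50        11.3758        22.7515
  3        12.50        10.8521        32.5564
  4        12.50        10.3526        41.4105
  5        12.50         9.8761        49.3805
  6     1,012.50       763.1428     4,578.8567
  Σ                    817.5241     4,736.8803
Price P = Σ PV = 817.5241.
Macaulay duration = Σ(t·PV) / P = 4,736.8803 / 817.5241 = 5.79418 half-year periods.
In years: 5.79418 / 2 = 2.89709 years.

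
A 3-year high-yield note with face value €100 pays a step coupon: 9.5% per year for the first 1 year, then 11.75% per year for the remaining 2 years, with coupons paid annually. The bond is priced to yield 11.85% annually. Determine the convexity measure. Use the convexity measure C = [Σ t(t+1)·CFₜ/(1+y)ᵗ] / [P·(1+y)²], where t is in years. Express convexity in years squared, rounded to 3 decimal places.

8.437

With y = 0.1185:
  t   CF        PV=CF/(1+0.1185)^t    t·PV        t(t+1)·PV
  1         9.50         8.4935         8.4935          16.9870
  2        11.75         9.3922        18.7843          56.3530
  3       111.75        79.8619       239.5857         958.3426
  Σ                     97.7476       266.8635       1,031.6827
P = 97.7476.
Convexity = Σ t(t+1)·PV / [P·(1+y)²] = 1,031.6827 / (97.7476 × 1.251042) = 8.43661.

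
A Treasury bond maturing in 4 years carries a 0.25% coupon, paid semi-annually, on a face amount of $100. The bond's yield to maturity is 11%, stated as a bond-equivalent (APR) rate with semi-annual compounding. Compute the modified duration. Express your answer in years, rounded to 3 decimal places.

Periodic yield y = 0.055. First find Macaulay duration:
  t   CF        PV=CF/(1+0.055)^t    t·PV
  1        0.125         0.1185         0.1185
  2        0.125         0.1123         0.2246
  3        0.125         0.1065         0.3194
  4        0.125         0.1009         0.4036
  5        0.125         0.0956         0.4782
  6        0.125         0.0907         0.5439
  7        0.125         0.0859         0.6015
  8      100.125        65.2413       521.9307
  Σ                     65.9517       524.6204
P = 65.9517; Macaulay duration = 524.6204 / 65.9517 = 7.95461 half-year periods = 3.97731 years.
Modified duration = D_Mac / (1 + y) = 3.97731 / 1.055 = 3.76996 years.

3.770 years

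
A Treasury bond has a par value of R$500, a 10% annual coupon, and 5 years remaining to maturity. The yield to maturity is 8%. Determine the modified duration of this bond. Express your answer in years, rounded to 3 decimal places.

3.892 years

Periodic yield y = 0.08. First find Macaulay duration:
  t   CF        PV=CF/(1+0.08)^t    t·PV
  1        50.00        46.2963        46.2963
  2        50.00        42.8669        85.7339
  3        50.00        39.6916       119.0748
  4        50.00        36.7515       147.0060
  5       550.00       374.3208     1,871.6038
  Σ                    539.9271     2,269.7148
P = 539.9271; Macaulay duration = 2,269.7148 / 539.9271 = 4.20374 years.
Modified duration = D_Mac / (1 + y) = 4.20374 / 1.08 = 3.89235 years.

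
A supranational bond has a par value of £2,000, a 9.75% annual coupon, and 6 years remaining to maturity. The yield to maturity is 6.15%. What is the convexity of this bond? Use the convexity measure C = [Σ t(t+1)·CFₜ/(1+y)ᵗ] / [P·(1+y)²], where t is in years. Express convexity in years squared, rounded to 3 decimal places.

With y = 0.0615:
  t   CF        PV=CF/(1+0.0615)^t    t·PV        t(t+1)·PV
  1       195.00       183.7023       183.7023         367.4046
  2       195.00       173.0592       346.1183       1,038.3550
  3       195.00       163.0327       489.0980       1,956.3919
  4       195.00       153.5871       614.3482       3,071.7411
  5       195.00       144.6887       723.4435       4,340.6610
  6     2,195.00     1,534.3150     9,205.8901      64,441.2304
  Σ                  2,352.3849    11,562.6004      75,215.7841
P = 2,352.3849.
Convexity = Σ t(t+1)·PV / [P·(1+y)²] = 75,215.7841 / (2,352.3849 × 1.126782) = 28.37662.

28.377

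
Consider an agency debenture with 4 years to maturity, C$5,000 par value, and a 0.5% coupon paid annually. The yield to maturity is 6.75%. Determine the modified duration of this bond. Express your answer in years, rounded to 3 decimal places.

Periodic yield y = 0.0675. First find Macaulay duration:
  t   CF        PV=CF/(1+0.0675)^t    t·PV
  1        25.00        23.4192        23.4192
  2        25.00        21.9384        43.8767
  3        25.00        20.5512        61.6535
  4     5,025.00     3,869.5863    15,478.3450
  Σ                  3,935.4950    15,607.2944
P = 3,935.4950; Macaulay duration = 15,607.2944 / 3,935.4950 = 3.96578 years.
Modified duration = D_Mac / (1 + y) = 3.96578 / 1.0675 = 3.71501 years.

3.715 years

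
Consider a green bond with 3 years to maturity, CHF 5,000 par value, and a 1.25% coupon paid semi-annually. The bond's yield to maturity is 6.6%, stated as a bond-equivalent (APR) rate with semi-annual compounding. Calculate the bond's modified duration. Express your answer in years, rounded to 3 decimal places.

Periodic yield y = 0.033. First find Macaulay duration:
  t   CF        PV=CF/(1+0.033)^t    t·PV
  1        31.25        30.2517        30.2517
  2        31.25        29.2853        58.5706
  3        31.25        28.3497        85.0492
  4        31.25        27.4441       109.7763
  5        31.25        26.5674       132.8368
  6     5,031.25     4,140.7019    24,844.2116
  Σ                  4,282.6001    25,260.6962
P = 4,282.6001; Macaulay duration = 25,260.6962 / 4,282.6001 = 5.89845 half-year periods = 2.94922 years.
Modified duration = D_Mac / (1 + y) = 2.94922 / 1.033 = 2.85501 years.

2.855 years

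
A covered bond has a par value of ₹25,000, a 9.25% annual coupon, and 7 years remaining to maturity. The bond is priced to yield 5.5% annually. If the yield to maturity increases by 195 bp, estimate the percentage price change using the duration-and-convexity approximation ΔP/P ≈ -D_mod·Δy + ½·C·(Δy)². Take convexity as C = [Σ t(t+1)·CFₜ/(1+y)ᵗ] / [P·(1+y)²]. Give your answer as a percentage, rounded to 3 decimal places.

-9.659%

With y = 0.055:
  t   CF        PV=CF/(1+0.055)^t    t·PV        t(t+1)·PV
  1     2,312.50     2,191.9431     2,191.9431       4,383.8863
  2     2,312.50     2,077.6712     4,155.3424      12,466.0273
  3     2,312.50     1,969.3566     5,908.0698      23,632.2792
  4     2,312.50     1,866.6887     7,466.7549      37,333.7744
  5     2,312.50     1,769.3732     8,846.8660      53,081.1958
  6     2,312.50     1,677.1310    10,062.7859      70,439.5015
  7    27,312.50    18,775.6178   131,429.3248   1,051,434.5987
  Σ                 30,327.7817   170,061.0870   1,252,771.2631
P = 30,327.7817; D_Mac = 5.60744 yrs; D_mod = 5.31510 yrs; C = 37.11301.
Duration effect: -5.31510 × (+0.0195) = -0.103645
Convexity effect: 0.5 × 37.11301 × (0.0195)² = +0.0070561
ΔP/P ≈ -0.103645 + 0.0070561 = -0.096588 = -9.6588%.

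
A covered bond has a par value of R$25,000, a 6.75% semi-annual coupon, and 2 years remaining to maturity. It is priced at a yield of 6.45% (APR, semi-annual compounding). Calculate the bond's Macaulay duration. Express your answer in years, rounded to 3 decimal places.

Periodic yield y = 0.03225. Discount each cash flow and weight by its period:
  t   CF        PV=CF/(1+0.03225)^t    t·PV
  1       843.75       817.3892       817.3892
  2       843.75       791.8520     1,583.7039
  3       843.75       767.1126     2,301.3378
  4    25,843.75    22,762.2907    91,049.1627
  Σ                 25,138.6444    95,751.5936
Price P = Σ PV = 25,138.6444.
Macaulay duration = Σ(t·PV) / P = 95,751.5936 / 25,138.6444 = 3.80894 half-year periods.
In years: 3.80894 / 2 = 1.90447 years.

1.904 years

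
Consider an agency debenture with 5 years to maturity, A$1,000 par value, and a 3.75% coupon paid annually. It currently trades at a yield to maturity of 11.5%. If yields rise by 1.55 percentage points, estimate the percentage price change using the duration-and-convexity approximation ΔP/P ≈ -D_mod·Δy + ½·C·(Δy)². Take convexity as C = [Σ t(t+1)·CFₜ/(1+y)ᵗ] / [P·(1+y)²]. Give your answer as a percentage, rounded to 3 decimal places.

-6.105%

With y = 0.115:
  t   CF        PV=CF/(1+0.115)^t    t·PV        t(t+1)·PV
  1        37.50        33.6323        33.6323          67.2646
  2        37.50        30.1635        60.3270         180.9809
  3        37.50        27.0525        81.1574         324.6294
  4        37.50        24.2623        97.0492         485.2458
  5     1,037.50       602.0239     3,010.1197      18,060.7185
  Σ                    717.1345     3,282.2855      19,118.8392
P = 717.1345; D_Mac = 4.57695 yrs; D_mod = 4.10488 yrs; C = 21.44427.
Duration effect: -4.10488 × (+0.0155) = -0.063626
Convexity effect: 0.5 × 21.44427 × (0.0155)² = +0.0025760
ΔP/P ≈ -0.063626 + 0.0025760 = -0.061050 = -6.1050%.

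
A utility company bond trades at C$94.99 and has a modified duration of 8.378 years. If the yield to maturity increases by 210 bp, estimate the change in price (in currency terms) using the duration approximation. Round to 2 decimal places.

-C$16.71

Duration approximation: ΔP/P ≈ -D_mod · Δy = -8.378 × (+0.021) = -0.175938.
ΔP ≈ 94.99 × (-0.175938) = -16.71235062.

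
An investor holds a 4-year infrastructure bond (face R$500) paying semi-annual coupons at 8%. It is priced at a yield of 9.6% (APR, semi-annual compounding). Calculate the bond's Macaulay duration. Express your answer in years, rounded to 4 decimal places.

Periodic yield y = 0.048. Discount each cash flow and weight by its period:
  t   CF        PV=CF/(1+0.048)^t    t·PV
  1        20.00        19.0840        19.0840
  2        20.00        18.2099        36.4198
  3        20.00        17.3759        52.1276
  4        20.00        16.5800        66.3201
  5        20.00        15.8206        79.1031
  6        20.00        15.0960        90.5761
  7        20.00        14.4046       100.8322
  8       520.00       357.3659     2,858.9270
  Σ                    473.9368     3,303.3898
Price P = Σ PV = 473.9368.
Macaulay duration = Σ(t·PV) / P = 3,303.3898 / 473.9368 = 6.97011 half-year periods.
In years: 6.97011 / 2 = 3.48505 years.

3.4851 years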